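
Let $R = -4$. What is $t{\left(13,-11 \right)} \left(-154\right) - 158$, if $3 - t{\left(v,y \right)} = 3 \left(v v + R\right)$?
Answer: $75610$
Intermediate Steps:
$t{\left(v,y \right)} = 15 - 3 v^{2}$ ($t{\left(v,y \right)} = 3 - 3 \left(v v - 4\right) = 3 - 3 \left(v^{2} - 4\right) = 3 - 3 \left(-4 + v^{2}\right) = 3 - \left(-12 + 3 v^{2}\right) = 15 - 3 v^{2}$)
$t{\left(13,-11 \right)} \left(-154\right) - 158 = \left(15 - 3 \cdot 13^{2}\right) \left(-154\right) - 158 = \left(15 - 507\right) \left(-154\right) - 158 = \left(-492\right) \left(-154\right) - 158 = 75768 - 158 = 75610$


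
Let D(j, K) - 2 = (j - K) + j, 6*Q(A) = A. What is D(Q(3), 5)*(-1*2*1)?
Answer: 4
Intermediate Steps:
Q(A) = A/6
D(j, K) = 2 - K + 2*j (D(j, K) = 2 + ((j - K) + j) = 2 + (-K + 2*j) = 2 - K + 2*j)
D(Q(3), 5)*(-1*2*1) = (2 - 1*5 + 2*((⅙)*3))*(-1*2*1) = (2 - 5 + 2*(½))*(-2*1) = (2 - 5 + 1)*(-2) = -2*(-2) = 4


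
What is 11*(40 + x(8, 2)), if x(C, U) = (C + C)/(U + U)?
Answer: 484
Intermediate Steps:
x(C, U) = C/U (x(C, U) = (2*C)/((2*U)) = (2*C)*(1/(2*U)) = C/U)
11*(40 + x(8, 2)) = 11*(40 + 8/2) = 11*(40 + 8*(½)) = 11*(40 + 4) = 11*44 = 484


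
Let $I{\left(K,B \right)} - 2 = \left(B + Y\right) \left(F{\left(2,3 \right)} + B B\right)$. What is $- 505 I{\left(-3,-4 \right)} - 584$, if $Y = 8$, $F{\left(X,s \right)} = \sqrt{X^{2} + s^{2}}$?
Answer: $-33914 - 2020 \sqrt{13} \approx -41197.0$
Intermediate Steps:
$I{\left(K,B \right)} = 2 + \left(8 + B\right) \left(\sqrt{13} + B^{2}\right)$ ($I{\left(K,B \right)} = 2 + \left(B + 8\right) \left(\sqrt{2^{2} + 3^{2}} + B B\right) = 2 + \left(8 + B\right) \left(\sqrt{4 + 9} + B^{2}\right) = 2 + \left(8 + B\right) \left(\sqrt{13} + B^{2}\right)$)
$- 505 I{\left(-3,-4 \right)} - 584 = - 505 \left(2 + \left(-4\right)^{3} + 8 \sqrt{13} + 8 \left(-4\right)^{2} - 4 \sqrt{13}\right) - 584 = - 505 \left(2 - 64 + 8 \sqrt{13} + 8 \cdot 16 - 4 \sqrt{13}\right) - 584 = - 505 \left(2 - 64 + 8 \sqrt{13} + 128 - 4 \sqrt{13}\right) - 584 = - 505 \left(66 + 4 \sqrt{13}\right) - 584 = \left(-33330 - 2020 \sqrt{13}\right) - 584 = -33914 - 2020 \sqrt{13}$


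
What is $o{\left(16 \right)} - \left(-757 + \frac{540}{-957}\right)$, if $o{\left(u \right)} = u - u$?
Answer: $\frac{241663}{319} \approx 757.56$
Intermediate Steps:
$o{\left(u \right)} = 0$
$o{\left(16 \right)} - \left(-757 + \frac{540}{-957}\right) = 0 - \left(-757 + \frac{540}{-957}\right) = 0 - \left(-757 + 540 \left(- \frac{1}{957}\right)\right) = 0 - \left(-757 - \frac{180}{319}\right) = 0 - - \frac{241663}{319} = 0 + \frac{241663}{319} = \frac{241663}{319}$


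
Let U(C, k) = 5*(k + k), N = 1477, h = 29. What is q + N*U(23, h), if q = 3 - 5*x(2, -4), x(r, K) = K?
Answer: 428353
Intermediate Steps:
U(C, k) = 10*k (U(C, k) = 5*(2*k) = 10*k)
q = 23 (q = 3 - 5*(-4) = 3 + 20 = 23)
q + N*U(23, h) = 23 + 1477*(10*29) = 23 + 1477*290 = 23 + 428330 = 428353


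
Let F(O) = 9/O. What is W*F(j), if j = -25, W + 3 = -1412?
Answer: 2547/5 ≈ 509.40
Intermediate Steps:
W = -1415 (W = -3 - 1412 = -1415)
W*F(j) = -12735/(-25) = -12735*(-1)/25 = -1415*(-9/25) = 2547/5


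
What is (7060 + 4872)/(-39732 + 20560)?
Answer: -2983/4793 ≈ -0.62237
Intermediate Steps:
(7060 + 4872)/(-39732 + 20560) = 11932/(-19172) = 11932*(-1/19172) = -2983/4793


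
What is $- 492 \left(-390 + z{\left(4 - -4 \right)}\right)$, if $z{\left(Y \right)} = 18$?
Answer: $183024$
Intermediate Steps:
$- 492 \left(-390 + z{\left(4 - -4 \right)}\right) = - 492 \left(-390 + 18\right) = \left(-492\right) \left(-372\right) = 183024$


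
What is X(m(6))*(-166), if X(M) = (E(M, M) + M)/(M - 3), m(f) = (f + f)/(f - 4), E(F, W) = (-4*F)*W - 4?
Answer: 23572/3 ≈ 7857.3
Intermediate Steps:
E(F, W) = -4 - 4*F*W (E(F, W) = -4*F*W - 4 = -4 - 4*F*W)
m(f) = 2*f/(-4 + f) (m(f) = (2*f)/(-4 + f) = 2*f/(-4 + f))
X(M) = (-4 + M - 4*M²)/(-3 + M) (X(M) = ((-4 - 4*M*M) + M)/(M - 3) = ((-4 - 4*M²) + M)/(-3 + M) = (-4 + M - 4*M²)/(-3 + M))
X(m(6))*(-166) = ((-4 + 2*6/(-4 + 6) - 4*144/(-4 + 6)²)/(-3 + 2*6/(-4 + 6)))*(-166) = ((-4 + 2*6/2 - 4*(2*6/2)²)/(-3 + 2*6/2))*(-166) = ((-4 + 2*6*(½) - 4*(2*6*(½))²)/(-3 + 2*6*(½)))*(-166) = ((-4 + 6 - 4*6²)/(-3 + 6))*(-166) = ((-4 + 6 - 4*36)/3)*(-166) = ((-4 + 6 - 144)/3)*(-166) = ((⅓)*(-142))*(-166) = -142/3*(-166) = 23572/3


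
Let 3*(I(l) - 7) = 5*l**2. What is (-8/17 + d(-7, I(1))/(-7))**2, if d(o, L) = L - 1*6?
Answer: 92416/127449 ≈ 0.72512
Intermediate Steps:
I(l) = 7 + 5*l**2/3 (I(l) = 7 + (5*l**2)/3 = 7 + 5*l**2/3)
d(o, L) = -6 + L (d(o, L) = L - 6 = -6 + L)
(-8/17 + d(-7, I(1))/(-7))**2 = (-8/17 + (-6 + (7 + (5/3)*1**2))/(-7))**2 = (-8*1/17 + (-6 + (7 + (5/3)*1))*(-1/7))**2 = (-8/17 + (-6 + (7 + 5/3))*(-1/7))**2 = (-8/17 + (-6 + 26/3)*(-1/7))**2 = (-8/17 + (8/3)*(-1/7))**2 = (-8/17 - 8/21)**2 = (-304/357)**2 = 92416/127449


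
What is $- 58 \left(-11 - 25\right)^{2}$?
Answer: $-75168$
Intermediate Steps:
$- 58 \left(-11 - 25\right)^{2} = - 58 \left(-36\right)^{2} = \left(-58\right) 1296 = -75168$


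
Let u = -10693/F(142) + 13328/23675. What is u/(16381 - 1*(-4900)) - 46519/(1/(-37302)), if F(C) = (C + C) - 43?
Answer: 210698551535546100423/121422469675 ≈ 1.7353e+9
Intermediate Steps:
F(C) = -43 + 2*C (F(C) = 2*C - 43 = -43 + 2*C)
u = -249944727/5705675 (u = -10693/(-43 + 2*142) + 13328/23675 = -10693/(-43 + 284) + 13328*(1/23675) = -10693/241 + 13328/23675 = -249944727/5705675 ≈ -43.806)
u/(16381 - 1*(-4900)) - 46519/(1/(-37302)) = -249944727/(5705675*(16381 - 1*(-4900))) - 46519/(1/(-37302)) = -249944727/(5705675*(16381 + 4900)) - 46519/(-1/37302) = -249944727/5705675/21281 - 46519*(-37302) = -249944727/5705675*1/21281 + 1735251738 = -249944727/121422469675 + 1735251738 = 210698551535546100423/121422469675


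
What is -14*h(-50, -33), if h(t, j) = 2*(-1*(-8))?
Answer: -224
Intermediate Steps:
h(t, j) = 16 (h(t, j) = 2*8 = 16)
-14*h(-50, -33) = -14*16 = -224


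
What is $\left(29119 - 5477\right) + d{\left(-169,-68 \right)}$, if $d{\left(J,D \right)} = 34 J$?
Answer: $17896$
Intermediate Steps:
$\left(29119 - 5477\right) + d{\left(-169,-68 \right)} = \left(29119 - 5477\right) + 34 \left(-169\right) = 23642 - 5746 = 17896$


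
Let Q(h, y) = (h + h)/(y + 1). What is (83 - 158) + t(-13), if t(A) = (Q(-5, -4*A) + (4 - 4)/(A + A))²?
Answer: -210575/2809 ≈ -74.964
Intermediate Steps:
Q(h, y) = 2*h/(1 + y) (Q(h, y) = (2*h)/(1 + y) = 2*h/(1 + y))
t(A) = 100/(1 - 4*A)² (t(A) = (2*(-5)/(1 - 4*A) + (4 - 4)/(A + A))² = (-10/(1 - 4*A) + 0/((2*A)))² = (-10/(1 - 4*A) + 0*(1/(2*A)))² = (-10/(1 - 4*A) + 0)² = (-10/(1 - 4*A))² = 100/(1 - 4*A)²)
(83 - 158) + t(-13) = (83 - 158) + 100/(-1 + 4*(-13))² = -75 + 100/(-1 - 52)² = -75 + 100/(-53)² = -75 + 100*(1/2809) = -75 + 100/2809 = -210575/2809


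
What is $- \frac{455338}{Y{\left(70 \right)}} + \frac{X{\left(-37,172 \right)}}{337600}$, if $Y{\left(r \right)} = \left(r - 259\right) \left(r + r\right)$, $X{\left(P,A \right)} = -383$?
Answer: $\frac{7685598731}{446644800} \approx 17.207$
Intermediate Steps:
$Y{\left(r \right)} = 2 r \left(-259 + r\right)$ ($Y{\left(r \right)} = \left(-259 + r\right) 2 r = 2 r \left(-259 + r\right)$)
$- \frac{455338}{Y{\left(70 \right)}} + \frac{X{\left(-37,172 \right)}}{337600} = - \frac{455338}{2 \cdot 70 \left(-259 + 70\right)} - \frac{383}{337600} = - \frac{455338}{2 \cdot 70 \left(-189\right)} - \frac{383}{337600} = - \frac{455338}{-26460} - \frac{383}{337600} = \left(-455338\right) \left(- \frac{1}{26460}\right) - \frac{383}{337600} = \frac{227669}{13230} - \frac{383}{337600} = \frac{7685598731}{446644800}$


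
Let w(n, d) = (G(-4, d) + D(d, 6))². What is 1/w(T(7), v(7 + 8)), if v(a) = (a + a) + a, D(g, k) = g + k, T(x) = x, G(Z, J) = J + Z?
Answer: 1/8464 ≈ 0.00011815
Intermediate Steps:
v(a) = 3*a (v(a) = 2*a + a = 3*a)
w(n, d) = (2 + 2*d)² (w(n, d) = ((d - 4) + (d + 6))² = ((-4 + d) + (6 + d))² = (2 + 2*d)²)
1/w(T(7), v(7 + 8)) = 1/(4*(1 + 3*(7 + 8))²) = 1/(4*(1 + 3*15)²) = 1/(4*(1 + 45)²) = 1/(4*46²) = 1/(4*2116) = 1/8464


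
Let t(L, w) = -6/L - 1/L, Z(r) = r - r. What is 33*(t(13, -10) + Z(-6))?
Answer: -231/13 ≈ -17.769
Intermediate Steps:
Z(r) = 0
t(L, w) = -7/L
33*(t(13, -10) + Z(-6)) = 33*(-7/13 + 0) = 33*(-7/13) = -231/13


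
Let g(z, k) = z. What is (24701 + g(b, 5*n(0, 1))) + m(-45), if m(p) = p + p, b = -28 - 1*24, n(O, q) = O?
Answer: 24559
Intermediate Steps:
b = -52 (b = -28 - 24 = -52)
m(p) = 2*p
(24701 + g(b, 5*n(0, 1))) + m(-45) = (24701 - 52) + 2*(-45) = 24649 - 90 = 24559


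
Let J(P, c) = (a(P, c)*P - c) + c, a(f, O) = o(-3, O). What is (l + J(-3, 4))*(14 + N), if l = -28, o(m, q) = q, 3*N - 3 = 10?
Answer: -2200/3 ≈ -733.33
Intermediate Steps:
N = 13/3 (N = 1 + (⅓)*10 = 1 + 10/3 = 13/3 ≈ 4.3333)
a(f, O) = O
J(P, c) = P*c (J(P, c) = (c*P - c) + c = (P*c - c) + c = (-c + P*c) + c = P*c)
(l + J(-3, 4))*(14 + N) = (-28 - 3*4)*(14 + 13/3) = (-28 - 12)*(55/3) = -40*55/3 = -2200/3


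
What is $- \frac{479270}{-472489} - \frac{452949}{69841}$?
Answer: $- \frac{180540723991}{32999104249} \approx -5.4711$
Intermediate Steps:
$- \frac{479270}{-472489} - \frac{452949}{69841} = \left(-479270\right) \left(- \frac{1}{472489}\right) - \frac{452949}{69841} = \frac{479270}{472489} - \frac{452949}{69841} = - \frac{180540723991}{32999104249}$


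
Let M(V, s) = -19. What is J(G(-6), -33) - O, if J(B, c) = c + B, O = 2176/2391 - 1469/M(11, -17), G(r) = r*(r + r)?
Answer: -1781992/45429 ≈ -39.226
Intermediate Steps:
G(r) = 2*r² (G(r) = r*(2*r) = 2*r²)
O = 3553723/45429 (O = 2176/2391 - 1469/(-19) = 2176*(1/2391) - 1469*(-1/19) = 2176/2391 + 1469/19 = 3553723/45429 ≈ 78.226)
J(B, c) = B + c
J(G(-6), -33) - O = (2*(-6)² - 33) - 1*3553723/45429 = (2*36 - 33) - 3553723/45429 = (72 - 33) - 3553723/45429 = 39 - 3553723/45429 = -1781992/45429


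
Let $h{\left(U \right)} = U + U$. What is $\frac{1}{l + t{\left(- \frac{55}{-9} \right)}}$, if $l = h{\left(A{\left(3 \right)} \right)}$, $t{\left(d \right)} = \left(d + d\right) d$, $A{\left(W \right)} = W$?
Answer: $\frac{81}{6536} \approx 0.012393$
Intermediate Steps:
$h{\left(U \right)} = 2 U$
$t{\left(d \right)} = 2 d^{2}$ ($t{\left(d \right)} = 2 d d = 2 d^{2}$)
$l = 6$ ($l = 2 \cdot 3 = 6$)
$\frac{1}{l + t{\left(- \frac{55}{-9} \right)}} = \frac{1}{6 + 2 \left(- \frac{55}{-9}\right)^{2}} = \frac{1}{6 + 2 \left(\left(-55\right) \left(- \frac{1}{9}\right)\right)^{2}} = \frac{1}{6 + 2 \left(\frac{55}{9}\right)^{2}} = \frac{1}{6 + 2 \cdot \frac{3025}{81}} = \frac{1}{6 + \frac{6050}{81}} = \frac{1}{\frac{6536}{81}} = \frac{81}{6536}$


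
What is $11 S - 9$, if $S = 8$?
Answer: $79$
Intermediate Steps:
$11 S - 9 = 11 \cdot 8 - 9 = 88 - 9 = 79$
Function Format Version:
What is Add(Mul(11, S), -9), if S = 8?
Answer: 79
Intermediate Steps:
Add(Mul(11, S), -9) = Add(Mul(11, 8), -9) = Add(88, -9) = 79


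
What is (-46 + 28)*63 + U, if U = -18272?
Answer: -19406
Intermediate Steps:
(-46 + 28)*63 + U = (-46 + 28)*63 - 18272 = -18*63 - 18272 = -1134 - 18272 = -19406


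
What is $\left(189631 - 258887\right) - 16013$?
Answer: $-85269$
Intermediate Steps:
$\left(189631 - 258887\right) - 16013 = -69256 - 16013 = -85269$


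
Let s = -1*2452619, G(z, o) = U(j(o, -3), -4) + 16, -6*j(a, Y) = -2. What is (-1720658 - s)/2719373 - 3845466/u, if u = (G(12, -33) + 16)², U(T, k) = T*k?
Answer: -47054556198729/11508386536 ≈ -4088.7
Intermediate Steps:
j(a, Y) = ⅓ (j(a, Y) = -⅙*(-2) = ⅓)
G(z, o) = 44/3 (G(z, o) = (⅓)*(-4) + 16 = -4/3 + 16 = 44/3)
s = -2452619
u = 8464/9 (u = (44/3 + 16)² = (92/3)² = 8464/9 ≈ 940.44)
(-1720658 - s)/2719373 - 3845466/u = (-1720658 - 1*(-2452619))/2719373 - 3845466/8464/9 = (-1720658 + 2452619)*(1/2719373) - 3845466*9/8464 = 731961*(1/2719373) - 17304597/4232 = 731961/2719373 - 17304597/4232 = -47054556198729/11508386536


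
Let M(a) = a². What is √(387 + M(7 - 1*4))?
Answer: 6*√11 ≈ 19.900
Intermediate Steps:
√(387 + M(7 - 1*4)) = √(387 + (7 - 1*4)²) = √(387 + (7 - 4)²) = √(387 + 3²) = √(387 + 9) = √396 = 6*√11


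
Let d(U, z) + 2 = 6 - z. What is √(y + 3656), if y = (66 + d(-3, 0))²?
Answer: 2*√2139 ≈ 92.499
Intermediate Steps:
d(U, z) = 4 - z (d(U, z) = -2 + (6 - z) = 4 - z)
y = 4900 (y = (66 + (4 - 1*0))² = (66 + (4 + 0))² = (66 + 4)² = 70² = 4900)
√(y + 3656) = √(4900 + 3656) = √8556 = 2*√2139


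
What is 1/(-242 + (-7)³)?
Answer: -1/585 ≈ -0.0017094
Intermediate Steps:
1/(-242 + (-7)³) = 1/(-242 - 343) = 1/(-585) = -1/585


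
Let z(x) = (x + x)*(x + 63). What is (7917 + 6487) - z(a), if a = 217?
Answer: -107116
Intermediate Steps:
z(x) = 2*x*(63 + x) (z(x) = (2*x)*(63 + x) = 2*x*(63 + x))
(7917 + 6487) - z(a) = (7917 + 6487) - 2*217*(63 + 217) = 14404 - 2*217*280 = 14404 - 1*121520 = 14404 - 121520 = -107116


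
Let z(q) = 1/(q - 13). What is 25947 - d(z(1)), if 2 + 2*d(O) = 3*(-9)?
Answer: 51923/2 ≈ 25962.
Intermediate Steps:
z(q) = 1/(-13 + q)
d(O) = -29/2 (d(O) = -1 + (3*(-9))/2 = -1 + (1/2)*(-27) = -1 - 27/2 = -29/2)
25947 - d(z(1)) = 25947 - 1*(-29/2) = 25947 + 29/2 = 51923/2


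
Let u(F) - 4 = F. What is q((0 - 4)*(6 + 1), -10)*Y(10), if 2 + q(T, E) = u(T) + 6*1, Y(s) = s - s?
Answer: 0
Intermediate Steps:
Y(s) = 0
u(F) = 4 + F
q(T, E) = 8 + T (q(T, E) = -2 + ((4 + T) + 6*1) = -2 + ((4 + T) + 6) = -2 + (10 + T) = 8 + T)
q((0 - 4)*(6 + 1), -10)*Y(10) = (8 + (0 - 4)*(6 + 1))*0 = (8 - 4*7)*0 = (8 - 28)*0 = -20*0 = 0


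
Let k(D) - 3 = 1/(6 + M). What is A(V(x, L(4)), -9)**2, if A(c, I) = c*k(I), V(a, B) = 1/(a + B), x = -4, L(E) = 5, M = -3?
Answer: 100/9 ≈ 11.111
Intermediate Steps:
V(a, B) = 1/(B + a)
k(D) = 10/3 (k(D) = 3 + 1/(6 - 3) = 3 + 1/3 = 10/3)
A(c, I) = 10*c/3 (A(c, I) = c*(10/3) = 10*c/3)
A(V(x, L(4)), -9)**2 = (10/(3*(5 - 4)))**2 = ((10/3)/1)**2 = ((10/3)*1)**2 = (10/3)**2 = 100/9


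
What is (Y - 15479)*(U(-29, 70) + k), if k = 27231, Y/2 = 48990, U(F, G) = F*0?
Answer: 2246584731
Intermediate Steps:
U(F, G) = 0
Y = 97980 (Y = 2*48990 = 97980)
(Y - 15479)*(U(-29, 70) + k) = (97980 - 15479)*(0 + 27231) = 82501*27231 = 2246584731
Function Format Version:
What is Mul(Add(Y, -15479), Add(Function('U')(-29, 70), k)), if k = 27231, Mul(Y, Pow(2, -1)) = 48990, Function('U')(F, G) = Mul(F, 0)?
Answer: 2246584731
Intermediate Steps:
Function('U')(F, G) = 0
Y = 97980 (Y = Mul(2, 48990) = 97980)
Mul(Add(Y, -15479), Add(Function('U')(-29, 70), k)) = Mul(Add(97980, -15479), Add(0, 27231)) = Mul(82501, 27231) = 2246584731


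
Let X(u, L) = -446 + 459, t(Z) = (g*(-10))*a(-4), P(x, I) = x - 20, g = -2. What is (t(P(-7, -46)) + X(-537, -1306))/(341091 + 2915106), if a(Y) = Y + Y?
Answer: -1/22151 ≈ -4.5145e-5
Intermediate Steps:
a(Y) = 2*Y
P(x, I) = -20 + x
t(Z) = -160 (t(Z) = (-2*(-10))*(2*(-4)) = 20*(-8) = -160)
X(u, L) = 13
(t(P(-7, -46)) + X(-537, -1306))/(341091 + 2915106) = (-160 + 13)/(341091 + 2915106) = -147/3256197 = -147*1/3256197 = -1/22151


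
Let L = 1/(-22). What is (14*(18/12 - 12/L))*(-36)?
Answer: -133812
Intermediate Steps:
L = -1/22 ≈ -0.045455
(14*(18/12 - 12/L))*(-36) = (14*(18/12 - 12/(-1/22)))*(-36) = (14*(18*(1/12) - 12*(-22)))*(-36) = (14*(3/2 + 264))*(-36) = (14*(531/2))*(-36) = 3717*(-36) = -133812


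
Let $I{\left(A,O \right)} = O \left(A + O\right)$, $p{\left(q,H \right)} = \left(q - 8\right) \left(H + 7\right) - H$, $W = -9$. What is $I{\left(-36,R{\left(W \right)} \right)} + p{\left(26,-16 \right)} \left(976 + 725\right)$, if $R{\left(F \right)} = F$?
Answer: $-247941$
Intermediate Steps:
$p{\left(q,H \right)} = - H + \left(-8 + q\right) \left(7 + H\right)$ ($p{\left(q,H \right)} = \left(-8 + q\right) \left(7 + H\right) - H = - H + \left(-8 + q\right) \left(7 + H\right)$)
$I{\left(-36,R{\left(W \right)} \right)} + p{\left(26,-16 \right)} \left(976 + 725\right) = - 9 \left(-36 - 9\right) + \left(-56 - -144 + 7 \cdot 26 - 416\right) \left(976 + 725\right) = \left(-9\right) \left(-45\right) + \left(-56 + 144 + 182 - 416\right) 1701 = 405 - 248346 = -247941$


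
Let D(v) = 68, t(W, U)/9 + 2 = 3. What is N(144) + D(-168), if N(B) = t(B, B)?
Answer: 77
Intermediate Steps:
t(W, U) = 9 (t(W, U) = -18 + 9*3 = -18 + 27 = 9)
N(B) = 9
N(144) + D(-168) = 9 + 68 = 77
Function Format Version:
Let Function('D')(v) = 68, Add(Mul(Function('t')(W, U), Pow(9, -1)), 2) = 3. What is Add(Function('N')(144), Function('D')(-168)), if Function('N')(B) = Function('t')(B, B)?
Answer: 77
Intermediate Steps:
Function('t')(W, U) = 9 (Function('t')(W, U) = Add(-18, Mul(9, 3)) = Add(-18, 27) = 9)
Function('N')(B) = 9
Add(Function('N')(144), Function('D')(-168)) = Add(9, 68) = 77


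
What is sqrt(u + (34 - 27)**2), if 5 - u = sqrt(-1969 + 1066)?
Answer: sqrt(54 - I*sqrt(903)) ≈ 7.6091 - 1.9746*I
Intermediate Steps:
u = 5 - I*sqrt(903) (u = 5 - sqrt(-1969 + 1066) = 5 - sqrt(-903) = 5 - I*sqrt(903) ≈ 5.0 - 30.05*I)
sqrt(u + (34 - 27)**2) = sqrt((5 - I*sqrt(903)) + (34 - 27)**2) = sqrt((5 - I*sqrt(903)) + 7**2) = sqrt((5 - I*sqrt(903)) + 49) = sqrt(54 - I*sqrt(903))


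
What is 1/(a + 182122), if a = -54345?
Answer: 1/127777 ≈ 7.8261e-6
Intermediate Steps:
1/(a + 182122) = 1/(-54345 + 182122) = 1/127777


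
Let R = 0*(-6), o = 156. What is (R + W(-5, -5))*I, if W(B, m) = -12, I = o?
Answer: -1872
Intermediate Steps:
R = 0
I = 156
(R + W(-5, -5))*I = (0 - 12)*156 = -12*156 = -1872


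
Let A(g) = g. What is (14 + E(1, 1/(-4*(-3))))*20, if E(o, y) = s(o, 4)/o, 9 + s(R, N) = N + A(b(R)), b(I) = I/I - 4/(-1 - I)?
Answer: 240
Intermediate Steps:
b(I) = 1 - 4/(-1 - I)
s(R, N) = -9 + N + (5 + R)/(1 + R) (s(R, N) = -9 + (N + (5 + R)/(1 + R)) = -9 + N + (5 + R)/(1 + R))
E(o, y) = -4/(1 + o) (E(o, y) = ((5 + o + (1 + o)*(-9 + 4))/(1 + o))/o = ((5 + o + (1 + o)*(-5))/(1 + o))/o = ((5 + o + (-5 - 5*o))/(1 + o))/o = ((-4*o)/(1 + o))/o = (-4*o/(1 + o))/o = -4/(1 + o))
(14 + E(1, 1/(-4*(-3))))*20 = (14 - 4/(1 + 1))*20 = (14 - 4/2)*20 = (14 - 4*1/2)*20 = (14 - 2)*20 = 12*20 = 240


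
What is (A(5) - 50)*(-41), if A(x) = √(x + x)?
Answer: 2050 - 41*√10 ≈ 1920.3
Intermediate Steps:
A(x) = √2*√x (A(x) = √(2*x) = √2*√x)
(A(5) - 50)*(-41) = (√2*√5 - 50)*(-41) = (√10 - 50)*(-41) = (-50 + √10)*(-41) = 2050 - 41*√10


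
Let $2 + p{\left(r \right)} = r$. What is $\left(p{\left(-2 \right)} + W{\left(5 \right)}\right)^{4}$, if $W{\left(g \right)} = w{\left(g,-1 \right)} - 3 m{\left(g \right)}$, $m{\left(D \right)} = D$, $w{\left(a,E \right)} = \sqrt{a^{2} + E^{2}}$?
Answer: $\left(19 - \sqrt{26}\right)^{4} \approx 37341.0$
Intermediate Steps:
$w{\left(a,E \right)} = \sqrt{E^{2} + a^{2}}$
$p{\left(r \right)} = -2 + r$
$W{\left(g \right)} = \sqrt{1 + g^{2}} - 3 g$ ($W{\left(g \right)} = \sqrt{\left(-1\right)^{2} + g^{2}} - 3 g = \sqrt{1 + g^{2}} - 3 g$)
$\left(p{\left(-2 \right)} + W{\left(5 \right)}\right)^{4} = \left(\left(-2 - 2\right) + \left(\sqrt{1 + 5^{2}} - 15\right)\right)^{4} = \left(-4 - \left(15 - \sqrt{1 + 25}\right)\right)^{4} = \left(-4 - \left(15 - \sqrt{26}\right)\right)^{4} = \left(-19 + \sqrt{26}\right)^{4}$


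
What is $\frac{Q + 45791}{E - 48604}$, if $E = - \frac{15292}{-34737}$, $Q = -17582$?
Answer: $- \frac{979896033}{1688341856} \approx -0.58039$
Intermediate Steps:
$E = \frac{15292}{34737}$ ($E = \left(-15292\right) \left(- \frac{1}{34737}\right) = \frac{15292}{34737} \approx 0.44022$)
$\frac{Q + 45791}{E - 48604} = \frac{-17582 + 45791}{\frac{15292}{34737} - 48604} = \frac{28209}{- \frac{1688341856}{34737}} = 28209 \left(- \frac{34737}{1688341856}\right) = - \frac{979896033}{1688341856}$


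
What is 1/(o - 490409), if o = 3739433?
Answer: 1/3249024 ≈ 3.0778e-7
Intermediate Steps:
1/(o - 490409) = 1/(3739433 - 490409) = 1/3249024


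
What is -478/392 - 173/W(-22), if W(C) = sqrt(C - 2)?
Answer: -239/196 + 173*I*sqrt(6)/12 ≈ -1.2194 + 35.313*I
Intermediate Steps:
W(C) = sqrt(-2 + C)
-478/392 - 173/W(-22) = -478/392 - 173/sqrt(-2 - 22) = -478*1/392 - 173*(-I*sqrt(6)/12) = -239/196 - 173*(-I*sqrt(6)/12) = -239/196 - (-173)*I*sqrt(6)/12 = -239/196 + 173*I*sqrt(6)/12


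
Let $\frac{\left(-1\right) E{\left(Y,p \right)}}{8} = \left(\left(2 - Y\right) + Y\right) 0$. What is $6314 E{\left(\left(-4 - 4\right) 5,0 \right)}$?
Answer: $0$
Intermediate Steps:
$E{\left(Y,p \right)} = 0$ ($E{\left(Y,p \right)} = - 8 \left(\left(2 - Y\right) + Y\right) 0 = - 8 \cdot 2 \cdot 0 = \left(-8\right) 0 = 0$)
$6314 E{\left(\left(-4 - 4\right) 5,0 \right)} = 6314 \cdot 0 = 0$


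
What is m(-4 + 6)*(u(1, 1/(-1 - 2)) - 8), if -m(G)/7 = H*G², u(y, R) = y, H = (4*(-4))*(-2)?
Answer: 6272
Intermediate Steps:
H = 32 (H = -16*(-2) = 32)
m(G) = -224*G²
m(-4 + 6)*(u(1, 1/(-1 - 2)) - 8) = (-224*(-4 + 6)²)*(1 - 8) = -224*2²*(-7) = -224*4*(-7) = -896*(-7) = 6272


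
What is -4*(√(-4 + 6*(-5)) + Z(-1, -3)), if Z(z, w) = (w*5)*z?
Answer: -60 - 4*I*√34 ≈ -60.0 - 23.324*I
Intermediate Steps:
Z(z, w) = 5*w*z (Z(z, w) = (5*w)*z = 5*w*z)
-4*(√(-4 + 6*(-5)) + Z(-1, -3)) = -4*(√(-4 + 6*(-5)) + 5*(-3)*(-1)) = -4*(√(-4 - 30) + 15) = -4*(√(-34) + 15) = -4*(I*√34 + 15) = -4*(15 + I*√34) = -60 - 4*I*√34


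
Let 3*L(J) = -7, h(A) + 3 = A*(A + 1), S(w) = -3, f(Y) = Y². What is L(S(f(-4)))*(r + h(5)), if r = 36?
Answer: -147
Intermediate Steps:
h(A) = -3 + A*(1 + A) (h(A) = -3 + A*(A + 1) = -3 + A*(1 + A))
L(J) = -7/3 (L(J) = (⅓)*(-7) = -7/3)
L(S(f(-4)))*(r + h(5)) = -7*(36 + (-3 + 5 + 5²))/3 = -7*(36 + (-3 + 5 + 25))/3 = -7*(36 + 27)/3 = -7/3*63 = -147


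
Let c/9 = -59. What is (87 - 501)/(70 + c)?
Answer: 414/461 ≈ 0.89805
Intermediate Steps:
c = -531 (c = 9*(-59) = -531)
(87 - 501)/(70 + c) = (87 - 501)/(70 - 531) = -414/(-461) = -414*(-1/461) = 414/461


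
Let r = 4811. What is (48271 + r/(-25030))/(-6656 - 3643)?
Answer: -1208218319/257783970 ≈ -4.6869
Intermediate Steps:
(48271 + r/(-25030))/(-6656 - 3643) = (48271 + 4811/(-25030))/(-6656 - 3643) = (48271 + 4811*(-1/25030))/(-10299) = (48271 - 4811/25030)*(-1/10299) = (1208218319/25030)*(-1/10299) = -1208218319/257783970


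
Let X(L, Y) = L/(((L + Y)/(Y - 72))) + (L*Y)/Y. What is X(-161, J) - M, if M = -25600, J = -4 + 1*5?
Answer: 4058809/160 ≈ 25368.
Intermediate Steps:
J = 1 (J = -4 + 5 = 1)
X(L, Y) = L + L*(-72 + Y)/(L + Y) (X(L, Y) = L/(((L + Y)/(-72 + Y))) + L = L*((-72 + Y)/(L + Y)) + L = L*(-72 + Y)/(L + Y) + L = L + L*(-72 + Y)/(L + Y))
X(-161, J) - M = -161*(-72 - 161 + 2*1)/(-161 + 1) - 1*(-25600) = -161*(-72 - 161 + 2)/(-160) + 25600 = -161*(-1/160)*(-231) + 25600 = -37191/160 + 25600 = 4058809/160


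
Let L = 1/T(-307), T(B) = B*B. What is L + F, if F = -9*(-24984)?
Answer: 21192453145/94249 ≈ 2.2486e+5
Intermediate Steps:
F = 224856
T(B) = B²
L = 1/94249 (L = 1/((-307)²) = 1/94249 ≈ 1.0610e-5)
L + F = 1/94249 + 224856 = 21192453145/94249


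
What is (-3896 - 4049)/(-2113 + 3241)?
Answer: -7945/1128 ≈ -7.0434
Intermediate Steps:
(-3896 - 4049)/(-2113 + 3241) = -7945/1128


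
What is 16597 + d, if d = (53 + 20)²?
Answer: 21926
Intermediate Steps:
d = 5329 (d = 73² = 5329)
16597 + d = 16597 + 5329 = 21926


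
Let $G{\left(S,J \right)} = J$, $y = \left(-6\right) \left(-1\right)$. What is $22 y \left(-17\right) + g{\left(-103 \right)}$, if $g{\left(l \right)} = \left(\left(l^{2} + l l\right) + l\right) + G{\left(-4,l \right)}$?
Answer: $18768$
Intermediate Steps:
$y = 6$
$g{\left(l \right)} = 2 l + 2 l^{2}$ ($g{\left(l \right)} = \left(\left(l^{2} + l l\right) + l\right) + l = \left(\left(l^{2} + l^{2}\right) + l\right) + l = \left(2 l^{2} + l\right) + l = \left(l + 2 l^{2}\right) + l = 2 l + 2 l^{2}$)
$22 y \left(-17\right) + g{\left(-103 \right)} = 22 \cdot 6 \left(-17\right) + 2 \left(-103\right) \left(1 - 103\right) = 132 \left(-17\right) + 2 \left(-103\right) \left(-102\right) = -2244 + 21012 = 18768$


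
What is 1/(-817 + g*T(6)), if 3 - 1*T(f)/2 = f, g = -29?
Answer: -1/643 ≈ -0.0015552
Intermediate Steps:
T(f) = 6 - 2*f
1/(-817 + g*T(6)) = 1/(-817 - 29*(6 - 2*6)) = 1/(-817 - 29*(6 - 12)) = 1/(-817 - 29*(-6)) = 1/(-817 + 174) = 1/(-643) = -1/643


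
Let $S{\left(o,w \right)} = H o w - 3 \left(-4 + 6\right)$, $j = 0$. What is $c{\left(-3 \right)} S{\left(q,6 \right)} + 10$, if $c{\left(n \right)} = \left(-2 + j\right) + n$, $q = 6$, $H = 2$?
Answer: $-320$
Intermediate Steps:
$c{\left(n \right)} = -2 + n$ ($c{\left(n \right)} = \left(-2 + 0\right) + n = -2 + n$)
$S{\left(o,w \right)} = -6 + 2 o w$ ($S{\left(o,w \right)} = 2 o w - 3 \left(-4 + 6\right) = 2 o w - 6 = -6 + 2 o w$)
$c{\left(-3 \right)} S{\left(q,6 \right)} + 10 = \left(-2 - 3\right) \left(-6 + 2 \cdot 6 \cdot 6\right) + 10 = - 5 \left(-6 + 72\right) + 10 = \left(-5\right) 66 + 10 = -330 + 10 = -320$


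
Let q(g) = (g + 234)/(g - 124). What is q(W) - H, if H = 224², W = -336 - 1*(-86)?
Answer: -9382904/187 ≈ -50176.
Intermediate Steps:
W = -250 (W = -336 + 86 = -250)
H = 50176
q(g) = (234 + g)/(-124 + g)
q(W) - H = (234 - 250)/(-124 - 250) - 1*50176 = -16/(-374) - 50176 = -1/374*(-16) - 50176 = 8/187 - 50176 = -9382904/187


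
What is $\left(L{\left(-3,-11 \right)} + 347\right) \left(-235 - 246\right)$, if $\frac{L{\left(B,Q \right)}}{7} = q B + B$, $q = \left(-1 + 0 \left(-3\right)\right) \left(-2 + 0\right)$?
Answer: $-136604$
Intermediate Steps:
$q = 2$ ($q = \left(-1 + 0\right) \left(-2\right) = \left(-1\right) \left(-2\right) = 2$)
$L{\left(B,Q \right)} = 21 B$ ($L{\left(B,Q \right)} = 7 \left(2 B + B\right) = 7 \cdot 3 B = 21 B$)
$\left(L{\left(-3,-11 \right)} + 347\right) \left(-235 - 246\right) = \left(21 \left(-3\right) + 347\right) \left(-235 - 246\right) = \left(-63 + 347\right) \left(-235 - 246\right) = 284 \left(-235 - 246\right) = 284 \left(-481\right) = -136604$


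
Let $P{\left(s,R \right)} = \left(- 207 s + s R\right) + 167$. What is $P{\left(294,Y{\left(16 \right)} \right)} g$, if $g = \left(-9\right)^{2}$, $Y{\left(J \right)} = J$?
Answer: $-4534947$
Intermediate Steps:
$P{\left(s,R \right)} = 167 - 207 s + R s$ ($P{\left(s,R \right)} = \left(- 207 s + R s\right) + 167 = 167 - 207 s + R s$)
$g = 81$
$P{\left(294,Y{\left(16 \right)} \right)} g = \left(167 - 60858 + 16 \cdot 294\right) 81 = \left(167 - 60858 + 4704\right) 81 = \left(-55987\right) 81 = -4534947$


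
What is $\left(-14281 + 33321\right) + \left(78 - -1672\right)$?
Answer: $20790$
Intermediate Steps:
$\left(-14281 + 33321\right) + \left(78 - -1672\right) = 19040 + \left(78 + 1672\right) = 19040 + 1750 = 20790$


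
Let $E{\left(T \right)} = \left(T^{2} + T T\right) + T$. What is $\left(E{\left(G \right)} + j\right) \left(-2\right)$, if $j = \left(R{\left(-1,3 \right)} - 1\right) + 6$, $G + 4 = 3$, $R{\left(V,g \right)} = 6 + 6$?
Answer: $-36$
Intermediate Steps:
$R{\left(V,g \right)} = 12$
$G = -1$ ($G = -4 + 3 = -1$)
$j = 17$ ($j = \left(12 - 1\right) + 6 = 11 + 6 = 17$)
$E{\left(T \right)} = T + 2 T^{2}$ ($E{\left(T \right)} = \left(T^{2} + T^{2}\right) + T = 2 T^{2} + T = T + 2 T^{2}$)
$\left(E{\left(G \right)} + j\right) \left(-2\right) = \left(- (1 + 2 \left(-1\right)) + 17\right) \left(-2\right) = \left(- (1 - 2) + 17\right) \left(-2\right) = \left(\left(-1\right) \left(-1\right) + 17\right) \left(-2\right) = \left(1 + 17\right) \left(-2\right) = 18 \left(-2\right) = -36$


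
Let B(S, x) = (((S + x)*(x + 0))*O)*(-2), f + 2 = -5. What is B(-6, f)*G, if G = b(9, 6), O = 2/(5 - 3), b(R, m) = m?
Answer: -1092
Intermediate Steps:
f = -7 (f = -2 - 5 = -7)
O = 1 (O = 2/2 = 2*(1/2) = 1)
B(S, x) = -2*x*(S + x) (B(S, x) = (((S + x)*(x + 0))*1)*(-2) = (((S + x)*x)*1)*(-2) = ((x*(S + x))*1)*(-2) = (x*(S + x))*(-2) = -2*x*(S + x))
G = 6
B(-6, f)*G = -2*(-7)*(-6 - 7)*6 = -2*(-7)*(-13)*6 = -182*6 = -1092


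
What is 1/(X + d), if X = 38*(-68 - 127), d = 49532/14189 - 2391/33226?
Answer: -67349102/498826585201 ≈ -0.00013501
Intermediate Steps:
d = 230260619/67349102 (d = 49532*(1/14189) - 2391*1/33226 = 7076/2027 - 2391/33226 = 230260619/67349102 ≈ 3.4189)
X = -7410 (X = 38*(-195) = -7410)
1/(X + d) = 1/(-7410 + 230260619/67349102) = 1/(-498826585201/67349102) = -67349102/498826585201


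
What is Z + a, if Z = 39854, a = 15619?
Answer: 55473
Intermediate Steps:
Z + a = 39854 + 15619 = 55473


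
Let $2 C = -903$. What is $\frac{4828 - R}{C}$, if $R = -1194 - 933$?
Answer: $- \frac{13910}{903} \approx -15.404$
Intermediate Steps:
$R = -2127$ ($R = -1194 - 933 = -2127$)
$C = - \frac{903}{2}$ ($C = \frac{1}{2} \left(-903\right) = - \frac{903}{2} \approx -451.5$)
$\frac{4828 - R}{C} = \frac{4828 - -2127}{- \frac{903}{2}} = \left(4828 + 2127\right) \left(- \frac{2}{903}\right) = 6955 \left(- \frac{2}{903}\right) = - \frac{13910}{903}$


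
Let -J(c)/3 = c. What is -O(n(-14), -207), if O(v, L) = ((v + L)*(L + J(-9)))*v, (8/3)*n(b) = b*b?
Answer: -1766205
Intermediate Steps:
J(c) = -3*c
n(b) = 3*b²/8 (n(b) = 3*(b*b)/8 = 3*b²/8)
O(v, L) = v*(27 + L)*(L + v) (O(v, L) = ((v + L)*(L - 3*(-9)))*v = ((L + v)*(L + 27))*v = ((L + v)*(27 + L))*v = ((27 + L)*(L + v))*v = v*(27 + L)*(L + v))
-O(n(-14), -207) = -(3/8)*(-14)²*((-207)² + 27*(-207) + 27*((3/8)*(-14)²) - 621*(-14)²/8) = -(3/8)*196*(42849 - 5589 + 27*((3/8)*196) - 621*196/8) = -147*(42849 - 5589 + 27*(147/2) - 207*147/2)/2 = -147*(42849 - 5589 + 3969/2 - 30429/2)/2 = -147*24030/2 = -1*1766205 = -1766205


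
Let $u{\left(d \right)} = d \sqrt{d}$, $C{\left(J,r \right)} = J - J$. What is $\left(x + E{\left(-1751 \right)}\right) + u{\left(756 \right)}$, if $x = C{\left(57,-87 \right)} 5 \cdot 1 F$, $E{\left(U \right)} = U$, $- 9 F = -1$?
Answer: $-1751 + 4536 \sqrt{21} \approx 19036.0$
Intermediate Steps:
$F = \frac{1}{9}$ ($F = \left(- \frac{1}{9}\right) \left(-1\right) = \frac{1}{9} \approx 0.11111$)
$C{\left(J,r \right)} = 0$
$u{\left(d \right)} = d^{\frac{3}{2}}$
$x = 0$ ($x = 0 \cdot 5 \cdot 1 \cdot \frac{1}{9} = 0 \cdot 5 \cdot \frac{1}{9} = 0 \cdot \frac{5}{9} = 0$)
$\left(x + E{\left(-1751 \right)}\right) + u{\left(756 \right)} = \left(0 - 1751\right) + 756^{\frac{3}{2}} = -1751 + 4536 \sqrt{21}$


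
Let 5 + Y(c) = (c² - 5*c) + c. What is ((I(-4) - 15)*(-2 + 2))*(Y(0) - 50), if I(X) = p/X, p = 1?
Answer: 0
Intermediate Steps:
I(X) = 1/X
Y(c) = -5 + c² - 4*c (Y(c) = -5 + ((c² - 5*c) + c) = -5 + (c² - 4*c) = -5 + c² - 4*c)
((I(-4) - 15)*(-2 + 2))*(Y(0) - 50) = ((1/(-4) - 15)*(-2 + 2))*((-5 + 0² - 4*0) - 50) = ((-¼ - 15)*0)*((-5 + 0 + 0) - 50) = (-61/4*0)*(-5 - 50) = 0*(-55) = 0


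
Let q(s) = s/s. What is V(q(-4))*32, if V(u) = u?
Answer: 32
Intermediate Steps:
q(s) = 1
V(q(-4))*32 = 1*32 = 32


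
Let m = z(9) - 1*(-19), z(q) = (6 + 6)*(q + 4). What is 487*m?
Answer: 85225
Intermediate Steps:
z(q) = 48 + 12*q (z(q) = 12*(4 + q) = 48 + 12*q)
m = 175 (m = (48 + 12*9) - 1*(-19) = (48 + 108) + 19 = 156 + 19 = 175)
487*m = 487*175 = 85225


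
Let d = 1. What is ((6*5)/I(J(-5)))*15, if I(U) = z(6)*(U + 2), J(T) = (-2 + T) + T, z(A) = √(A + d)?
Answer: -45*√7/7 ≈ -17.008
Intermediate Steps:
z(A) = √(1 + A) (z(A) = √(A + 1) = √(1 + A))
J(T) = -2 + 2*T
I(U) = √7*(2 + U) (I(U) = √(1 + 6)*(U + 2) = √7*(2 + U))
((6*5)/I(J(-5)))*15 = ((6*5)/((√7*(2 + (-2 + 2*(-5))))))*15 = (30/(√7*(2 + (-2 - 10))))*15 = (30/(√7*(2 - 12)))*15 = (30/(√7*(-10)))*15 = (30/(-10*√7))*15 = (-√7/70*30)*15 = -3*√7/7*15 = -45*√7/7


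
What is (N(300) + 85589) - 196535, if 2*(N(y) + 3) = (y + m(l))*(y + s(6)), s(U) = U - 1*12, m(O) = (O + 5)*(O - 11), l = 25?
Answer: -5109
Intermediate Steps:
m(O) = (-11 + O)*(5 + O) (m(O) = (5 + O)*(-11 + O) = (-11 + O)*(5 + O))
s(U) = -12 + U (s(U) = U - 12 = -12 + U)
N(y) = -3 + (-6 + y)*(420 + y)/2 (N(y) = -3 + ((y + (-55 + 25² - 6*25))*(y + (-12 + 6)))/2 = -3 + ((y + (-55 + 625 - 150))*(y - 6))/2 = -3 + ((y + 420)*(-6 + y))/2 = -3 + ((420 + y)*(-6 + y))/2 = -3 + ((-6 + y)*(420 + y))/2 = -3 + (-6 + y)*(420 + y)/2)
(N(300) + 85589) - 196535 = ((-1263 + (½)*300² + 207*300) + 85589) - 196535 = ((-1263 + (½)*90000 + 62100) + 85589) - 196535 = ((-1263 + 45000 + 62100) + 85589) - 196535 = (105837 + 85589) - 196535 = 191426 - 196535 = -5109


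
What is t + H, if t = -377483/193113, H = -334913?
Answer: -64676431652/193113 ≈ -3.3492e+5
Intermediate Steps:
t = -377483/193113 (t = -377483*1/193113 = -377483/193113 ≈ -1.9547)
t + H = -377483/193113 - 334913 = -64676431652/193113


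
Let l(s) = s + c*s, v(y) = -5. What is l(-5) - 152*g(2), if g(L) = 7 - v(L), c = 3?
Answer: -1844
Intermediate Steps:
l(s) = 4*s (l(s) = s + 3*s = 4*s)
g(L) = 12 (g(L) = 7 - 1*(-5) = 7 + 5 = 12)
l(-5) - 152*g(2) = 4*(-5) - 152*12 = -20 - 1824 = -1844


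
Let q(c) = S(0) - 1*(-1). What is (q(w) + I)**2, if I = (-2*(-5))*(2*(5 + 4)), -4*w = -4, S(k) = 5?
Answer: 34596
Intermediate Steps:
w = 1 (w = -1/4*(-4) = 1)
I = 180 (I = 10*(2*9) = 10*18 = 180)
q(c) = 6 (q(c) = 5 - 1*(-1) = 5 + 1 = 6)
(q(w) + I)**2 = (6 + 180)**2 = 186**2 = 34596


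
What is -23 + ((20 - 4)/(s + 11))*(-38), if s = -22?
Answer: 355/11 ≈ 32.273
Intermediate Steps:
-23 + ((20 - 4)/(s + 11))*(-38) = -23 + ((20 - 4)/(-22 + 11))*(-38) = -23 + (16/(-11))*(-38) = -23 + (16*(-1/11))*(-38) = -23 - 16/11*(-38) = -23 + 608/11 = 355/11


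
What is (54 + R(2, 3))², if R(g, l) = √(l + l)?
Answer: (54 + √6)² ≈ 3186.5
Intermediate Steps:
R(g, l) = √2*√l (R(g, l) = √(2*l) = √2*√l)
(54 + R(2, 3))² = (54 + √2*√3)² = (54 + √6)²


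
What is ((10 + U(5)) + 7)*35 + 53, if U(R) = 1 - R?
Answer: 508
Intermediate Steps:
((10 + U(5)) + 7)*35 + 53 = ((10 + (1 - 1*5)) + 7)*35 + 53 = ((10 + (1 - 5)) + 7)*35 + 53 = ((10 - 4) + 7)*35 + 53 = (6 + 7)*35 + 53 = 13*35 + 53 = 455 + 53 = 508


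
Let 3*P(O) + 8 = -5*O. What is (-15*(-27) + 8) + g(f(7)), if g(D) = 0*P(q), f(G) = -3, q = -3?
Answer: 413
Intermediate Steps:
P(O) = -8/3 - 5*O/3 (P(O) = -8/3 + (-5*O)/3 = -8/3 - 5*O/3)
g(D) = 0 (g(D) = 0*(-8/3 - 5/3*(-3)) = 0*(-8/3 + 5) = 0*(7/3) = 0)
(-15*(-27) + 8) + g(f(7)) = (-15*(-27) + 8) + 0 = (405 + 8) + 0 = 413 + 0 = 413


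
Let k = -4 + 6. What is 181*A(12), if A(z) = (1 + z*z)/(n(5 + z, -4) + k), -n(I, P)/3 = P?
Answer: 26245/14 ≈ 1874.6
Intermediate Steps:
n(I, P) = -3*P
k = 2
A(z) = 1/14 + z**2/14 (A(z) = (1 + z*z)/(-3*(-4) + 2) = (1 + z**2)/(12 + 2) = (1 + z**2)/14 = (1 + z**2)*(1/14) = 1/14 + z**2/14)
181*A(12) = 181*(1/14 + (1/14)*12**2) = 181*(1/14 + (1/14)*144) = 181*(1/14 + 72/7) = 181*(145/14) = 26245/14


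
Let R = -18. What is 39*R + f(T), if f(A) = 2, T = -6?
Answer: -700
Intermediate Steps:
39*R + f(T) = 39*(-18) + 2 = -702 + 2 = -700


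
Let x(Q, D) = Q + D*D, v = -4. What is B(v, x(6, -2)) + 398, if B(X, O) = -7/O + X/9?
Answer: 35717/90 ≈ 396.86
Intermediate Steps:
x(Q, D) = Q + D²
B(X, O) = -7/O + X/9 (B(X, O) = -7/O + X*(⅑) = -7/O + X/9)
B(v, x(6, -2)) + 398 = (-7/(6 + (-2)²) + (⅑)*(-4)) + 398 = (-7/(6 + 4) - 4/9) + 398 = (-7/10 - 4/9) + 398 = -103/90 + 398 = 35717/90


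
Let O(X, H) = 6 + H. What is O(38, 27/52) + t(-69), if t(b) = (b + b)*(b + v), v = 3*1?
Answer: 473955/52 ≈ 9114.5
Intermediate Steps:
v = 3
t(b) = 2*b*(3 + b) (t(b) = (b + b)*(b + 3) = (2*b)*(3 + b) = 2*b*(3 + b))
O(38, 27/52) + t(-69) = (6 + 27/52) + 2*(-69)*(3 - 69) = (6 + 27*(1/52)) + 2*(-69)*(-66) = (6 + 27/52) + 9108 = 339/52 + 9108 = 473955/52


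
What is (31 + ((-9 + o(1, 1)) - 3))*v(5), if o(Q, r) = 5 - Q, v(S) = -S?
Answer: -115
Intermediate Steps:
(31 + ((-9 + o(1, 1)) - 3))*v(5) = (31 + ((-9 + (5 - 1*1)) - 3))*(-1*5) = (31 + ((-9 + (5 - 1)) - 3))*(-5) = (31 + ((-9 + 4) - 3))*(-5) = (31 + (-5 - 3))*(-5) = (31 - 8)*(-5) = 23*(-5) = -115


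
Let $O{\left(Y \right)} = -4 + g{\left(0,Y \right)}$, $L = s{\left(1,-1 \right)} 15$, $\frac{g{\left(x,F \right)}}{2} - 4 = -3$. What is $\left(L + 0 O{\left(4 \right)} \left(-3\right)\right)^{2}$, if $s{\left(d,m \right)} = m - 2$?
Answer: $2025$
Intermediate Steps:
$s{\left(d,m \right)} = -2 + m$
$g{\left(x,F \right)} = 2$ ($g{\left(x,F \right)} = 8 + 2 \left(-3\right) = 8 - 6 = 2$)
$L = -45$ ($L = \left(-2 - 1\right) 15 = \left(-3\right) 15 = -45$)
$O{\left(Y \right)} = -2$ ($O{\left(Y \right)} = -4 + 2 = -2$)
$\left(L + 0 O{\left(4 \right)} \left(-3\right)\right)^{2} = \left(-45 + 0 \left(-2\right) \left(-3\right)\right)^{2} = \left(-45 + 0 \left(-3\right)\right)^{2} = \left(-45 + 0\right)^{2} = \left(-45\right)^{2} = 2025$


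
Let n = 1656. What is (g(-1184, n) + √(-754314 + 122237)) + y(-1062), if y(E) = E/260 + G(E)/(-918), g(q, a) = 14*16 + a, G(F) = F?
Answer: 12444989/6630 + I*√632077 ≈ 1877.1 + 795.03*I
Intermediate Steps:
g(q, a) = 224 + a
y(E) = 329*E/119340 (y(E) = E/260 + E/(-918) = E*(1/260) + E*(-1/918) = E/260 - E/918 = 329*E/119340)
(g(-1184, n) + √(-754314 + 122237)) + y(-1062) = ((224 + 1656) + √(-754314 + 122237)) + (329/119340)*(-1062) = (1880 + √(-632077)) - 19411/6630 = (1880 + I*√632077) - 19411/6630 = 12444989/6630 + I*√632077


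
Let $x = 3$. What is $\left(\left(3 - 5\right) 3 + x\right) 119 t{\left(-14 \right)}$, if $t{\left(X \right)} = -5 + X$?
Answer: $6783$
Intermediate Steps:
$\left(\left(3 - 5\right) 3 + x\right) 119 t{\left(-14 \right)} = \left(\left(3 - 5\right) 3 + 3\right) 119 \left(-5 - 14\right) = \left(\left(3 - 5\right) 3 + 3\right) 119 \left(-19\right) = \left(\left(-2\right) 3 + 3\right) 119 \left(-19\right) = \left(-6 + 3\right) 119 \left(-19\right) = \left(-3\right) 119 \left(-19\right) = \left(-357\right) \left(-19\right) = 6783$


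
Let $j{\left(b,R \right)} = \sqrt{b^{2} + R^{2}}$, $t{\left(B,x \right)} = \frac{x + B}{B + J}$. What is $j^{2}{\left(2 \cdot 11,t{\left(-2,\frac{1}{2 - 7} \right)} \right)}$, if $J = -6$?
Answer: $\frac{774521}{1600} \approx 484.08$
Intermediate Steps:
$t{\left(B,x \right)} = \frac{B + x}{-6 + B}$ ($t{\left(B,x \right)} = \frac{x + B}{B - 6} = \frac{B + x}{-6 + B}$)
$j{\left(b,R \right)} = \sqrt{R^{2} + b^{2}}$
$j^{2}{\left(2 \cdot 11,t{\left(-2,\frac{1}{2 - 7} \right)} \right)} = \left(\sqrt{\left(\frac{-2 + \frac{1}{2 - 7}}{-6 - 2}\right)^{2} + \left(2 \cdot 11\right)^{2}}\right)^{2} = \left(\sqrt{\left(\frac{-2 + \frac{1}{-5}}{-8}\right)^{2} + 22^{2}}\right)^{2} = \left(\sqrt{\left(- \frac{-2 - \frac{1}{5}}{8}\right)^{2} + 484}\right)^{2} = \left(\sqrt{\left(\left(- \frac{1}{8}\right) \left(- \frac{11}{5}\right)\right)^{2} + 484}\right)^{2} = \left(\sqrt{\left(\frac{11}{40}\right)^{2} + 484}\right)^{2} = \left(\sqrt{\frac{121}{1600} + 484}\right)^{2} = \left(\sqrt{\frac{774521}{1600}}\right)^{2} = \left(\frac{11 \sqrt{6401}}{40}\right)^{2} = \frac{774521}{1600}$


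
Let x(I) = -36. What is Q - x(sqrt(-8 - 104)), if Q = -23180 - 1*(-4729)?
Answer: -18415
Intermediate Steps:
Q = -18451 (Q = -23180 + 4729 = -18451)
Q - x(sqrt(-8 - 104)) = -18451 - 1*(-36) = -18451 + 36 = -18415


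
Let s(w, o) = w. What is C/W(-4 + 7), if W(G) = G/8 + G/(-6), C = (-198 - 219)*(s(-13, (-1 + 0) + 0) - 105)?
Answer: -393648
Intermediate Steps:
C = 49206 (C = (-198 - 219)*(-13 - 105) = -417*(-118) = 49206)
W(G) = -G/24 (W(G) = G*(1/8) + G*(-1/6) = G/8 - G/6 = -G/24)
C/W(-4 + 7) = 49206/((-(-4 + 7)/24)) = 49206/((-1/24*3)) = 49206/(-1/8) = 49206*(-8) = -393648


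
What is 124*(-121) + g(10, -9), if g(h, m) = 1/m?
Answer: -135037/9 ≈ -15004.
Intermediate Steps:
124*(-121) + g(10, -9) = 124*(-121) + 1/(-9) = -15004 - ⅑ = -135037/9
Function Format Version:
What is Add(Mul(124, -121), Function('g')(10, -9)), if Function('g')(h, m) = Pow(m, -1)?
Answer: Rational(-135037, 9) ≈ -15004.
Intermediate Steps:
Add(Mul(124, -121), Function('g')(10, -9)) = Add(Mul(124, -121), Pow(-9, -1)) = Add(-15004, Rational(-1, 9)) = Rational(-135037, 9)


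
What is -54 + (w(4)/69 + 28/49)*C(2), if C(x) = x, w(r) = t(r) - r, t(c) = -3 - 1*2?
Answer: -8552/161 ≈ -53.118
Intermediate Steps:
t(c) = -5 (t(c) = -3 - 2 = -5)
w(r) = -5 - r
-54 + (w(4)/69 + 28/49)*C(2) = -54 + ((-5 - 1*4)/69 + 28/49)*2 = -54 + ((-5 - 4)*(1/69) + 28*(1/49))*2 = -54 + (-9*1/69 + 4/7)*2 = -54 + (-3/23 + 4/7)*2 = -54 + (71/161)*2 = -54 + 142/161 = -8552/161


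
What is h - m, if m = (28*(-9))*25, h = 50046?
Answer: 56346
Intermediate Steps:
m = -6300 (m = -252*25 = -6300)
h - m = 50046 - 1*(-6300) = 50046 + 6300 = 56346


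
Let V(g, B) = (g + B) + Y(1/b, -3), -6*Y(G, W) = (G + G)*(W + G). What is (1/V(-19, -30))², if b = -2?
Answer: 144/354025 ≈ 0.00040675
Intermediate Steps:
Y(G, W) = -G*(G + W)/3 (Y(G, W) = -(G + G)*(W + G)/6 = -2*G*(G + W)/6 = -G*(G + W)/3)
V(g, B) = -7/12 + B + g (V(g, B) = (g + B) - ⅓*(1/(-2) - 3)/(-2) = (B + g) - ⅓*(-½)*(-½ - 3) = (B + g) - ⅓*(-½)*(-7/2) = (B + g) - 7/12 = -7/12 + B + g)
(1/V(-19, -30))² = (1/(-7/12 - 30 - 19))² = (1/(-595/12))² = (-12/595)² = 144/354025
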